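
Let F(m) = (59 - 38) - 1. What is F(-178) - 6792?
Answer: -6772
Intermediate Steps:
F(m) = 20 (F(m) = 21 - 1 = 20)
F(-178) - 6792 = 20 - 6792 = -6772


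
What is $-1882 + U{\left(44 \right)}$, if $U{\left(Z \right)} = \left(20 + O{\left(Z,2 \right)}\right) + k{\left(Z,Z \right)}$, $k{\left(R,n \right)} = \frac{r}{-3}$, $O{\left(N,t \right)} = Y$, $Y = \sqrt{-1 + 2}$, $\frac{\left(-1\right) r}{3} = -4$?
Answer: $-1865$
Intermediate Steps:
$r = 12$ ($r = \left(-3\right) \left(-4\right) = 12$)
$Y = 1$ ($Y = \sqrt{1} = 1$)
$O{\left(N,t \right)} = 1$
$k{\left(R,n \right)} = -4$ ($k{\left(R,n \right)} = \frac{12}{-3} = 12 \left(- \frac{1}{3}\right) = -4$)
$U{\left(Z \right)} = 17$ ($U{\left(Z \right)} = \left(20 + 1\right) - 4 = 21 - 4 = 17$)
$-1882 + U{\left(44 \right)} = -1882 + 17 = -1865$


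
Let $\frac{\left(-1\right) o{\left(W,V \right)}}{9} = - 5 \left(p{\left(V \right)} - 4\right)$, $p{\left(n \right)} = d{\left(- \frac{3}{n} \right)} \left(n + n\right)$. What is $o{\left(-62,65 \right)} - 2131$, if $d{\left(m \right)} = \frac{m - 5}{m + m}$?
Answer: $317489$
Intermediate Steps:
$d{\left(m \right)} = \frac{-5 + m}{2 m}$
$p{\left(n \right)} = - \frac{n^{2} \left(-5 - \frac{3}{n}\right)}{3}$ ($p{\left(n \right)} = \frac{-5 - \frac{3}{n}}{2 \left(- \frac{3}{n}\right)} \left(n + n\right) = \frac{- \frac{n}{3} \left(-5 - \frac{3}{n}\right)}{2} \cdot 2 n = - \frac{n \left(-5 - \frac{3}{n}\right)}{6} \cdot 2 n = - \frac{n^{2} \left(-5 - \frac{3}{n}\right)}{3}$)
$o{\left(W,V \right)} = -180 + 15 V \left(3 + 5 V\right)$ ($o{\left(W,V \right)} = - 9 \left(- 5 \left(\frac{V \left(3 + 5 V\right)}{3} - 4\right)\right) = - 9 \left(- 5 \left(-4 + \frac{V \left(3 + 5 V\right)}{3}\right)\right) = - 9 \left(20 - \frac{5 V \left(3 + 5 V\right)}{3}\right) = -180 + 15 V \left(3 + 5 V\right)$)
$o{\left(-62,65 \right)} - 2131 = \left(-180 + 15 \cdot 65 \left(3 + 5 \cdot 65\right)\right) - 2131 = \left(-180 + 15 \cdot 65 \left(3 + 325\right)\right) - 2131 = \left(-180 + 15 \cdot 65 \cdot 328\right) - 2131 = \left(-180 + 319800\right) - 2131 = 319620 - 2131 = 317489$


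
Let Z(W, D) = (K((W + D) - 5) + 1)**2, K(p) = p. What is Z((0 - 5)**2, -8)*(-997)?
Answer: -168493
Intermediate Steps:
Z(W, D) = (-4 + D + W)**2 (Z(W, D) = (((W + D) - 5) + 1)**2 = (((D + W) - 5) + 1)**2 = ((-5 + D + W) + 1)**2 = (-4 + D + W)**2)
Z((0 - 5)**2, -8)*(-997) = (-4 - 8 + (0 - 5)**2)**2*(-997) = (-4 - 8 + (-5)**2)**2*(-997) = (-4 - 8 + 25)**2*(-997) = 13**2*(-997) = 169*(-997) = -168493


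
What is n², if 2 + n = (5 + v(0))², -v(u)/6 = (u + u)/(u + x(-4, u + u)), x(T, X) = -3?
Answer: 529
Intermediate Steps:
v(u) = -12*u/(-3 + u) (v(u) = -6*(u + u)/(u - 3) = -6*2*u/(-3 + u) = -12*u/(-3 + u))
n = 23 (n = -2 + (5 - 12*0/(-3 + 0))² = -2 + (5 - 12*0/(-3))² = -2 + (5 - 12*0*(-⅓))² = -2 + (5 + 0)² = -2 + 5² = -2 + 25 = 23)
n² = 23² = 529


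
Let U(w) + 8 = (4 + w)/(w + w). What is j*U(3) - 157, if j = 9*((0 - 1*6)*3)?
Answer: 950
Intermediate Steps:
U(w) = -8 + (4 + w)/(2*w) (U(w) = -8 + (4 + w)/(w + w) = -8 + (4 + w)/((2*w)) = -8 + (4 + w)*(1/(2*w)) = -8 + (4 + w)/(2*w))
j = -162 (j = 9*((0 - 6)*3) = 9*(-6*3) = 9*(-18) = -162)
j*U(3) - 157 = -162*(-15/2 + 2/3) - 157 = -162*(-15/2 + 2*(⅓)) - 157 = -162*(-15/2 + ⅔) - 157 = -162*(-41/6) - 157 = 1107 - 157 = 950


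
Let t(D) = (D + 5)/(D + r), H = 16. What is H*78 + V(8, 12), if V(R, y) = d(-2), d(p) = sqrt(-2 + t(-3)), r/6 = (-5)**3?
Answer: 1248 + 2*I*sqrt(283881)/753 ≈ 1248.0 + 1.4152*I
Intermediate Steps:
r = -750 (r = 6*(-5)**3 = 6*(-125) = -750)
t(D) = (5 + D)/(-750 + D) (t(D) = (D + 5)/(D - 750) = (5 + D)/(-750 + D))
d(p) = 2*I*sqrt(283881)/753 (d(p) = sqrt(-2 + (5 - 3)/(-750 - 3)) = sqrt(-2 + 2/(-753)) = sqrt(-2 - 1/753*2) = sqrt(-2 - 2/753) = sqrt(-1508/753) = 2*I*sqrt(283881)/753)
V(R, y) = 2*I*sqrt(283881)/753
H*78 + V(8, 12) = 16*78 + 2*I*sqrt(283881)/753 = 1248 + 2*I*sqrt(283881)/753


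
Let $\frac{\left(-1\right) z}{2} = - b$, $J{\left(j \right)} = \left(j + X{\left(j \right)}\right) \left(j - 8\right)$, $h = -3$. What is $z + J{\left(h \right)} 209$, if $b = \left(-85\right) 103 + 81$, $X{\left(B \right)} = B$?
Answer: $-3554$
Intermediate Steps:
$J{\left(j \right)} = 2 j \left(-8 + j\right)$ ($J{\left(j \right)} = \left(j + j\right) \left(j - 8\right) = 2 j \left(-8 + j\right)$)
$b = -8674$ ($b = -8755 + 81 = -8674$)
$z = -17348$ ($z = - 2 \left(\left(-1\right) \left(-8674\right)\right) = \left(-2\right) 8674 = -17348$)
$z + J{\left(h \right)} 209 = -17348 + 2 \left(-3\right) \left(-8 - 3\right) 209 = -17348 + 2 \left(-3\right) \left(-11\right) 209 = -17348 + 66 \cdot 209 = -17348 + 13794 = -3554$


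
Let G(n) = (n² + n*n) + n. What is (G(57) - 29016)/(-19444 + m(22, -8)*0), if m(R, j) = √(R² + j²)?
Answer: 22461/19444 ≈ 1.1552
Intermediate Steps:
G(n) = n + 2*n² (G(n) = (n² + n²) + n = 2*n² + n = n + 2*n²)
(G(57) - 29016)/(-19444 + m(22, -8)*0) = (57*(1 + 2*57) - 29016)/(-19444 + √(22² + (-8)²)*0) = (57*(1 + 114) - 29016)/(-19444 + √(484 + 64)*0) = (57*115 - 29016)/(-19444 + √548*0) = (6555 - 29016)/(-19444 + (2*√137)*0) = -22461/(-19444 + 0) = -22461/(-19444) = -22461*(-1/19444) = 22461/19444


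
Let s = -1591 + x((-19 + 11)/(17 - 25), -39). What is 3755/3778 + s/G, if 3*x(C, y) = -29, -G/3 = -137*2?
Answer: -4441063/4658274 ≈ -0.95337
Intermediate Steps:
G = 822 (G = -(-411)*2 = -3*(-274) = 822)
x(C, y) = -29/3 (x(C, y) = (⅓)*(-29) = -29/3)
s = -4802/3 (s = -1591 - 29/3 = -4802/3 ≈ -1600.7)
3755/3778 + s/G = 3755/3778 - 4802/3/822 = 3755*(1/3778) - 4802/3*1/822 = 3755/3778 - 2401/1233 = -4441063/4658274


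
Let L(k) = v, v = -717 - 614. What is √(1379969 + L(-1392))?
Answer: 3*√153182 ≈ 1174.2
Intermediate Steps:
v = -1331
L(k) = -1331
√(1379969 + L(-1392)) = √(1379969 - 1331) = √1378638 = 3*√153182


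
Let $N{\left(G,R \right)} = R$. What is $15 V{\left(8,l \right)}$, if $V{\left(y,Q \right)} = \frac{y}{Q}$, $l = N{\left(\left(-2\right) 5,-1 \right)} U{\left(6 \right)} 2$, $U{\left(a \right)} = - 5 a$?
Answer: $2$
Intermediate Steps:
$l = 60$ ($l = - \left(-5\right) 6 \cdot 2 = \left(-1\right) \left(-30\right) 2 = 30 \cdot 2 = 60$)
$15 V{\left(8,l \right)} = 15 \cdot \frac{8}{60} = 15 \cdot 8 \cdot \frac{1}{60} = 15 \cdot \frac{2}{15} = 2$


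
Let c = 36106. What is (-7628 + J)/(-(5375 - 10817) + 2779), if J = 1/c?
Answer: -275416567/296827426 ≈ -0.92787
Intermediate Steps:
J = 1/36106 ≈ 2.7696e-5
(-7628 + J)/(-(5375 - 10817) + 2779) = (-7628 + 1/36106)/(-(5375 - 10817) + 2779) = -275416567/(36106*(-1*(-5442) + 2779)) = -275416567/(36106*(5442 + 2779)) = -275416567/36106/8221 = -275416567/36106*1/8221 = -275416567/296827426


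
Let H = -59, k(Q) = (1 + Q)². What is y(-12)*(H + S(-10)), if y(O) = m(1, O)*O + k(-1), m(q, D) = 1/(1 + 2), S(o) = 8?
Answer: 204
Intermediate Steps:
m(q, D) = ⅓ (m(q, D) = 1/3 = ⅓)
y(O) = O/3 (y(O) = O/3 + (1 - 1)² = O/3 + 0² = O/3 + 0 = O/3)
y(-12)*(H + S(-10)) = ((⅓)*(-12))*(-59 + 8) = -4*(-51) = 204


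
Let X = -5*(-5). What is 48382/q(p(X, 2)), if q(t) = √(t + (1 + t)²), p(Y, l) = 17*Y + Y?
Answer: 48382*√203851/203851 ≈ 107.16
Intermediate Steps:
X = 25
p(Y, l) = 18*Y
48382/q(p(X, 2)) = 48382/(√(18*25 + (1 + 18*25)²)) = 48382/(√(450 + (1 + 450)²)) = 48382/(√(450 + 451²)) = 48382/(√(450 + 203401)) = 48382/(√203851) = 48382*(√203851/203851) = 48382*√203851/203851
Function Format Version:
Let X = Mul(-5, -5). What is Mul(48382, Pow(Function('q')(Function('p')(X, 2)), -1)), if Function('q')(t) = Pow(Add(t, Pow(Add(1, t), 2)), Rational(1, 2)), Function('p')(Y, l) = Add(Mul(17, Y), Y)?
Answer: Mul(Rational(48382, 203851), Pow(203851, Rational(1, 2))) ≈ 107.16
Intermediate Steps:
X = 25
Function('p')(Y, l) = Mul(18, Y)
Mul(48382, Pow(Function('q')(Function('p')(X, 2)), -1)) = Mul(48382, Pow(Pow(Add(Mul(18, 25), Pow(Add(1, Mul(18, 25)), 2)), Rational(1, 2)), -1)) = Mul(48382, Pow(Pow(Add(450, Pow(Add(1, 450), 2)), Rational(1, 2)), -1)) = Mul(48382, Pow(Pow(Add(450, Pow(451, 2)), Rational(1, 2)), -1)) = Mul(48382, Pow(Pow(Add(450, 203401), Rational(1, 2)), -1)) = Mul(48382, Pow(Pow(203851, Rational(1, 2)), -1)) = Mul(48382, Mul(Rational(1, 203851), Pow(203851, Rational(1, 2)))) = Mul(Rational(48382, 203851), Pow(203851, Rational(1, 2)))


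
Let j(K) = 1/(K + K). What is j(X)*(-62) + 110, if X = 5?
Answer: 519/5 ≈ 103.80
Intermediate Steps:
j(K) = 1/(2*K)
j(X)*(-62) + 110 = ((1/2)/5)*(-62) + 110 = ((1/2)*(1/5))*(-62) + 110 = (1/10)*(-62) + 110 = -31/5 + 110 = 519/5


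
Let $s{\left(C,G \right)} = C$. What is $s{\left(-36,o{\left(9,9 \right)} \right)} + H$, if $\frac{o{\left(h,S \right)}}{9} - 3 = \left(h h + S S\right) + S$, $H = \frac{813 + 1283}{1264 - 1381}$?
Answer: $- \frac{6308}{117} \approx -53.915$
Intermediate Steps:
$H = - \frac{2096}{117}$ ($H = \frac{2096}{-117} = 2096 \left(- \frac{1}{117}\right) = - \frac{2096}{117} \approx -17.915$)
$o{\left(h,S \right)} = 27 + 9 S + 9 S^{2} + 9 h^{2}$ ($o{\left(h,S \right)} = 27 + 9 \left(\left(h h + S S\right) + S\right) = 27 + 9 \left(\left(h^{2} + S^{2}\right) + S\right) = 27 + 9 \left(\left(S^{2} + h^{2}\right) + S\right) = 27 + 9 \left(S + S^{2} + h^{2}\right) = 27 + \left(9 S + 9 S^{2} + 9 h^{2}\right) = 27 + 9 S + 9 S^{2} + 9 h^{2}$)
$s{\left(-36,o{\left(9,9 \right)} \right)} + H = -36 - \frac{2096}{117} = - \frac{6308}{117}$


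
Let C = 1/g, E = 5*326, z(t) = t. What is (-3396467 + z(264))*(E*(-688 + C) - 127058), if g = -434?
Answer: 920115893626843/217 ≈ 4.2402e+12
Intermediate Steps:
E = 1630
C = -1/434 (C = 1/(-434) = -1/434 ≈ -0.0023041)
(-3396467 + z(264))*(E*(-688 + C) - 127058) = (-3396467 + 264)*(1630*(-688 - 1/434) - 127058) = -3396203*(1630*(-298593/434) - 127058) = -3396203*(-243353295/217 - 127058) = -3396203*(-270924881/217) = 920115893626843/217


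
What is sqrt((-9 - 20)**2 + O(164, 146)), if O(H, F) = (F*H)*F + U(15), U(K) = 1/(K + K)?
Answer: sqrt(3146998530)/30 ≈ 1869.9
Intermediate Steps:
U(K) = 1/(2*K)
O(H, F) = 1/30 + H*F**2 (O(H, F) = (F*H)*F + (1/2)/15 = H*F**2 + (1/2)*(1/15) = H*F**2 + 1/30 = 1/30 + H*F**2)
sqrt((-9 - 20)**2 + O(164, 146)) = sqrt((-9 - 20)**2 + (1/30 + 164*146**2)) = sqrt((-29)**2 + (1/30 + 164*21316)) = sqrt(841 + (1/30 + 3495824)) = sqrt(841 + 104874721/30) = sqrt(104899951/30) = sqrt(3146998530)/30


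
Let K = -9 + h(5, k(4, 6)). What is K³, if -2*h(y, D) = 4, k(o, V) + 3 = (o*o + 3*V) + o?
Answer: -1331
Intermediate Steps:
k(o, V) = -3 + o + o² + 3*V (k(o, V) = -3 + ((o*o + 3*V) + o) = -3 + ((o² + 3*V) + o) = -3 + (o + o² + 3*V) = -3 + o + o² + 3*V)
h(y, D) = -2 (h(y, D) = -½*4 = -2)
K = -11 (K = -9 - 2 = -11)
K³ = (-11)³ = -1331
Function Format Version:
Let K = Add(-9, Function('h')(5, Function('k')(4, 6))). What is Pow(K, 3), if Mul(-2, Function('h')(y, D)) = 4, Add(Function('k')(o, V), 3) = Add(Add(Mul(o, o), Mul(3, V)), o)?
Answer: -1331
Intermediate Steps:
Function('k')(o, V) = Add(-3, o, Pow(o, 2), Mul(3, V)) (Function('k')(o, V) = Add(-3, Add(Add(Mul(o, o), Mul(3, V)), o)) = Add(-3, Add(Add(Pow(o, 2), Mul(3, V)), o)) = Add(-3, Add(o, Pow(o, 2), Mul(3, V))) = Add(-3, o, Pow(o, 2), Mul(3, V)))
Function('h')(y, D) = -2 (Function('h')(y, D) = Mul(Rational(-1, 2), 4) = -2)
K = -11 (K = Add(-9, -2) = -11)
Pow(K, 3) = Pow(-11, 3) = -1331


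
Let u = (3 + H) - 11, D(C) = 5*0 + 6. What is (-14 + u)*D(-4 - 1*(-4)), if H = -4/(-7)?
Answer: -900/7 ≈ -128.57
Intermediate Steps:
D(C) = 6 (D(C) = 0 + 6 = 6)
H = 4/7 (H = -4*(-⅐) = 4/7 ≈ 0.57143)
u = -52/7 (u = (3 + 4/7) - 11 = 25/7 - 11 = -52/7 ≈ -7.4286)
(-14 + u)*D(-4 - 1*(-4)) = (-14 - 52/7)*6 = -150/7*6 = -900/7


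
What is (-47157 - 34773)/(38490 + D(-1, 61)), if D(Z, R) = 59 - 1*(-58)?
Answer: -27310/12869 ≈ -2.1222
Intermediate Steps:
D(Z, R) = 117 (D(Z, R) = 59 + 58 = 117)
(-47157 - 34773)/(38490 + D(-1, 61)) = (-47157 - 34773)/(38490 + 117) = -81930/38607 = -81930*1/38607 = -27310/12869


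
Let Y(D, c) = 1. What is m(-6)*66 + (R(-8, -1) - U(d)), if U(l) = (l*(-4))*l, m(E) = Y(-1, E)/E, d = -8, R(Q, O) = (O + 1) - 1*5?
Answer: 240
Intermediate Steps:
R(Q, O) = -4 + O (R(Q, O) = (1 + O) - 5 = -4 + O)
m(E) = 1/E
U(l) = -4*l² (U(l) = (-4*l)*l = -4*l²)
m(-6)*66 + (R(-8, -1) - U(d)) = 66/(-6) + ((-4 - 1) - (-4)*(-8)²) = -⅙*66 + (-5 - (-4)*64) = -11 + (-5 - 1*(-256)) = -11 + (-5 + 256) = -11 + 251 = 240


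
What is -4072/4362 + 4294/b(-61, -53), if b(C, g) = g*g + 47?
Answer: 591733/1038156 ≈ 0.56998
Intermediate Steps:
b(C, g) = 47 + g**2 (b(C, g) = g**2 + 47 = 47 + g**2)
-4072/4362 + 4294/b(-61, -53) = -4072/4362 + 4294/(47 + (-53)**2) = -4072*1/4362 + 4294/(47 + 2809) = -2036/2181 + 4294/2856 = -2036/2181 + 4294*(1/2856) = -2036/2181 + 2147/1428 = 591733/1038156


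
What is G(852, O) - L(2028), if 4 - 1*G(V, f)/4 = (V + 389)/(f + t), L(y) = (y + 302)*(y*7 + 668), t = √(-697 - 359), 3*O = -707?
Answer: -17640464893068/509353 + 178704*I*√66/509353 ≈ -3.4633e+7 + 2.8503*I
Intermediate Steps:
O = -707/3 (O = (⅓)*(-707) = -707/3 ≈ -235.67)
t = 4*I*√66 (t = √(-1056) = 4*I*√66 ≈ 32.496*I)
L(y) = (302 + y)*(668 + 7*y) (L(y) = (302 + y)*(7*y + 668) = (302 + y)*(668 + 7*y))
G(V, f) = 16 - 4*(389 + V)/(f + 4*I*√66) (G(V, f) = 16 - 4*(V + 389)/(f + 4*I*√66) = 16 - 4*(389 + V)/(f + 4*I*√66))
G(852, O) - L(2028) = 4*(-389 - 1*852 + 4*(-707/3) + 16*I*√66)/(-707/3 + 4*I*√66) - (201736 + 7*2028² + 2782*2028) = 4*(-389 - 852 - 2828/3 + 16*I*√66)/(-707/3 + 4*I*√66) - (201736 + 7*4112784 + 5641896) = 4*(-6551/3 + 16*I*√66)/(-707/3 + 4*I*√66) - (201736 + 28789488 + 5641896) = 4*(-6551/3 + 16*I*√66)/(-707/3 + 4*I*√66) - 1*34633120 = 4*(-6551/3 + 16*I*√66)/(-707/3 + 4*I*√66) - 34633120 = -34633120 + 4*(-6551/3 + 16*I*√66)/(-707/3 + 4*I*√66)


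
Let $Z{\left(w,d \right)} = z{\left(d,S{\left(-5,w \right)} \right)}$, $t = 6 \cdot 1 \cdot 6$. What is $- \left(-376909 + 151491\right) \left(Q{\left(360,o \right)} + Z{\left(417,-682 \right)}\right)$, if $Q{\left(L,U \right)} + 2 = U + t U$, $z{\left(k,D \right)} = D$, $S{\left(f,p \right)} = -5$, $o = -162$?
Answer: $-1352733418$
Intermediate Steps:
$t = 36$ ($t = 6 \cdot 6 = 36$)
$Q{\left(L,U \right)} = -2 + 37 U$ ($Q{\left(L,U \right)} = -2 + \left(U + 36 U\right) = -2 + 37 U$)
$Z{\left(w,d \right)} = -5$
$- \left(-376909 + 151491\right) \left(Q{\left(360,o \right)} + Z{\left(417,-682 \right)}\right) = - \left(-376909 + 151491\right) \left(\left(-2 + 37 \left(-162\right)\right) - 5\right) = - \left(-225418\right) \left(\left(-2 - 5994\right) - 5\right) = - \left(-225418\right) \left(-5996 - 5\right) = - \left(-225418\right) \left(-6001\right) = \left(-1\right) 1352733418 = -1352733418$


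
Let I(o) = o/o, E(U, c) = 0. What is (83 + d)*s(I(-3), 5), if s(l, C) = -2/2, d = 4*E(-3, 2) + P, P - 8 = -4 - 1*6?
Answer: -81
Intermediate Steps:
P = -2 (P = 8 + (-4 - 1*6) = 8 + (-4 - 6) = 8 - 10 = -2)
d = -2 (d = 4*0 - 2 = 0 - 2 = -2)
I(o) = 1
s(l, C) = -1 (s(l, C) = -2*½ = -1)
(83 + d)*s(I(-3), 5) = (83 - 2)*(-1) = 81*(-1) = -81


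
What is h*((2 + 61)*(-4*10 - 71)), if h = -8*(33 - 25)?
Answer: 447552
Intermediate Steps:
h = -64 (h = -8*8 = -64)
h*((2 + 61)*(-4*10 - 71)) = -64*(2 + 61)*(-4*10 - 71) = -4032*(-40 - 71) = -4032*(-111) = -64*(-6993) = 447552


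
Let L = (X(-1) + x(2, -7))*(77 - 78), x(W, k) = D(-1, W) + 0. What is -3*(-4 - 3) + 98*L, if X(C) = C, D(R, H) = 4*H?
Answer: -665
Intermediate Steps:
x(W, k) = 4*W (x(W, k) = 4*W + 0 = 4*W)
L = -7 (L = (-1 + 4*2)*(77 - 78) = (-1 + 8)*(-1) = 7*(-1) = -7)
-3*(-4 - 3) + 98*L = -3*(-4 - 3) + 98*(-7) = -3*(-7) - 686 = 21 - 686 = -665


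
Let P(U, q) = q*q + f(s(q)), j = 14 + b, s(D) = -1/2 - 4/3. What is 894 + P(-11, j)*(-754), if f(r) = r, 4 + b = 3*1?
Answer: -375449/3 ≈ -1.2515e+5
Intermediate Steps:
s(D) = -11/6 (s(D) = -1*½ - 4*⅓ = -½ - 4/3 = -11/6)
b = -1 (b = -4 + 3*1 = -4 + 3 = -1)
j = 13 (j = 14 - 1 = 13)
P(U, q) = -11/6 + q² (P(U, q) = q*q - 11/6 = q² - 11/6 = -11/6 + q²)
894 + P(-11, j)*(-754) = 894 + (-11/6 + 13²)*(-754) = 894 + (-11/6 + 169)*(-754) = 894 + (1003/6)*(-754) = 894 - 378131/3 = -375449/3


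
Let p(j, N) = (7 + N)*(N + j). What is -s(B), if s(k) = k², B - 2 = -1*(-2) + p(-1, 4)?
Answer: -1369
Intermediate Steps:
B = 37 (B = 2 + (-1*(-2) + (4² + 7*4 + 7*(-1) + 4*(-1))) = 2 + (2 + (16 + 28 - 7 - 4)) = 2 + (2 + 33) = 2 + 35 = 37)
-s(B) = -1*37² = -1*1369 = -1369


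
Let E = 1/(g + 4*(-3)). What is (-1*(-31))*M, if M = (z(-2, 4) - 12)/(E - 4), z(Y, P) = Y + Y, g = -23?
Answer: 17360/141 ≈ 123.12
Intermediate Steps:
z(Y, P) = 2*Y
E = -1/35 (E = 1/(-23 + 4*(-3)) = 1/(-23 - 12) = 1/(-35) = -1/35 ≈ -0.028571)
M = 560/141 (M = (2*(-2) - 12)/(-1/35 - 4) = (-4 - 12)/(-141/35) = -16*(-35/141) = 560/141 ≈ 3.9716)
(-1*(-31))*M = -1*(-31)*(560/141) = 31*(560/141) = 17360/141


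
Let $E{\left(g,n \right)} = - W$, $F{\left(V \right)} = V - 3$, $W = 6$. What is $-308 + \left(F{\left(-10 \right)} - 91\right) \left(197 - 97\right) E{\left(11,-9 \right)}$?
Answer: $62092$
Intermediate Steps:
$F{\left(V \right)} = -3 + V$
$E{\left(g,n \right)} = -6$ ($E{\left(g,n \right)} = \left(-1\right) 6 = -6$)
$-308 + \left(F{\left(-10 \right)} - 91\right) \left(197 - 97\right) E{\left(11,-9 \right)} = -308 + \left(\left(-3 - 10\right) - 91\right) \left(197 - 97\right) \left(-6\right) = -308 + \left(-13 - 91\right) 100 \left(-6\right) = -308 + \left(-104\right) 100 \left(-6\right) = -308 - -62400 = -308 + 62400 = 62092$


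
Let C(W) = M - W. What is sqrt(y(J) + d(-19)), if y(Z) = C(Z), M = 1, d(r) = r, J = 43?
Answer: I*sqrt(61) ≈ 7.8102*I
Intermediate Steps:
C(W) = 1 - W
y(Z) = 1 - Z
sqrt(y(J) + d(-19)) = sqrt((1 - 1*43) - 19) = sqrt((1 - 43) - 19) = sqrt(-42 - 19) = sqrt(-61) = I*sqrt(61)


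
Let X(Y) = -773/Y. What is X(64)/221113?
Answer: -773/14151232 ≈ -5.4624e-5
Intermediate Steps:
X(64)/221113 = -773/64/221113 = -773*1/64*(1/221113) = -773/64*1/221113 = -773/14151232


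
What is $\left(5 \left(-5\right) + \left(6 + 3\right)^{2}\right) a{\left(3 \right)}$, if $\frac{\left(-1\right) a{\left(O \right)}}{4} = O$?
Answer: $-672$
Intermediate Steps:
$a{\left(O \right)} = - 4 O$
$\left(5 \left(-5\right) + \left(6 + 3\right)^{2}\right) a{\left(3 \right)} = \left(5 \left(-5\right) + \left(6 + 3\right)^{2}\right) \left(\left(-4\right) 3\right) = \left(-25 + 9^{2}\right) \left(-12\right) = \left(-25 + 81\right) \left(-12\right) = 56 \left(-12\right) = -672$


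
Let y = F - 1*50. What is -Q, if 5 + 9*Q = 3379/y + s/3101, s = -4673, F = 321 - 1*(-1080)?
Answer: 2397457/5386437 ≈ 0.44509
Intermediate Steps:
F = 1401 (F = 321 + 1080 = 1401)
y = 1351 (y = 1401 - 1*50 = 1401 - 50 = 1351)
Q = -2397457/5386437 (Q = -5/9 + (3379/1351 - 4673/3101)/9 = -5/9 + (1/9)*(595008/598493) = -5/9 + 66112/598493 = -2397457/5386437 ≈ -0.44509)
-Q = -1*(-2397457/5386437) = 2397457/5386437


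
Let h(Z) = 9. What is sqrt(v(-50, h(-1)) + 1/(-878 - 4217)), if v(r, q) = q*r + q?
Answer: 4*I*sqrt(715495945)/5095 ≈ 21.0*I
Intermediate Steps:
v(r, q) = q + q*r
sqrt(v(-50, h(-1)) + 1/(-878 - 4217)) = sqrt(9*(1 - 50) + 1/(-878 - 4217)) = sqrt(9*(-49) + 1/(-5095)) = sqrt(-441 - 1/5095) = sqrt(-2246896/5095) = 4*I*sqrt(715495945)/5095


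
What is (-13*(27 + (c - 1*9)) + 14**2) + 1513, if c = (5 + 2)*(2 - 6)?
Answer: 1839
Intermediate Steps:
c = -28 (c = 7*(-4) = -28)
(-13*(27 + (c - 1*9)) + 14**2) + 1513 = (-13*(27 + (-28 - 1*9)) + 14**2) + 1513 = (-13*(27 + (-28 - 9)) + 196) + 1513 = (-13*(27 - 37) + 196) + 1513 = (-13*(-10) + 196) + 1513 = (130 + 196) + 1513 = 326 + 1513 = 1839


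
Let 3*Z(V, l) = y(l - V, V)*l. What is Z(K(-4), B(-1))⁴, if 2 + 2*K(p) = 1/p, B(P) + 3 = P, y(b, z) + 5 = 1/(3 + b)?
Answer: 256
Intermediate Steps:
y(b, z) = -5 + 1/(3 + b)
B(P) = -3 + P
K(p) = -1 + 1/(2*p) (K(p) = -1 + (1/p)/2 = -1 + 1/(2*p))
Z(V, l) = l*(-14 - 5*l + 5*V)/(3*(3 + l - V)) (Z(V, l) = (((-14 - 5*(l - V))/(3 + (l - V)))*l)/3 = (((-14 + (-5*l + 5*V))/(3 + l - V))*l)/3 = (((-14 - 5*l + 5*V)/(3 + l - V))*l)/3 = (l*(-14 - 5*l + 5*V)/(3 + l - V))/3 = l*(-14 - 5*l + 5*V)/(3*(3 + l - V)))
Z(K(-4), B(-1))⁴ = ((-3 - 1)*(-14 - 5*(-3 - 1) + 5*((½ - 1*(-4))/(-4)))/(3*(3 + (-3 - 1) - (½ - 1*(-4))/(-4))))⁴ = ((⅓)*(-4)*(-14 - 5*(-4) + 5*(-(½ + 4)/4))/(3 - 4 - (-1)*(½ + 4)/4))⁴ = ((⅓)*(-4)*(-14 + 20 + 5*(-¼*9/2))/(3 - 4 - (-1)*9/(4*2)))⁴ = ((⅓)*(-4)*(-14 + 20 + 5*(-9/8))/(3 - 4 - 1*(-9/8)))⁴ = ((⅓)*(-4)*(-14 + 20 - 45/8)/(3 - 4 + 9/8))⁴ = ((⅓)*(-4)*(3/8)/(⅛))⁴ = ((⅓)*(-4)*8*(3/8))⁴ = (-4)⁴ = 256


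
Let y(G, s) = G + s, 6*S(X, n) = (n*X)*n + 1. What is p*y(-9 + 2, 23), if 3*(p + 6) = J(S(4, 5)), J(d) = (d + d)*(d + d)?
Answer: 160624/27 ≈ 5949.0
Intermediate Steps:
S(X, n) = 1/6 + X*n**2/6 (S(X, n) = ((n*X)*n + 1)/6 = ((X*n)*n + 1)/6 = (X*n**2 + 1)/6 = (1 + X*n**2)/6 = 1/6 + X*n**2/6)
J(d) = 4*d**2 (J(d) = (2*d)*(2*d) = 4*d**2)
p = 10039/27 (p = -6 + (4*(1/6 + (1/6)*4*5**2)**2)/3 = -6 + (4*(1/6 + (1/6)*4*25)**2)/3 = -6 + (4*(1/6 + 50/3)**2)/3 = -6 + (4*(101/6)**2)/3 = -6 + (4*(10201/36))/3 = -6 + (1/3)*(10201/9) = -6 + 10201/27 = 10039/27 ≈ 371.81)
p*y(-9 + 2, 23) = 10039*((-9 + 2) + 23)/27 = 10039*(-7 + 23)/27 = (10039/27)*16 = 160624/27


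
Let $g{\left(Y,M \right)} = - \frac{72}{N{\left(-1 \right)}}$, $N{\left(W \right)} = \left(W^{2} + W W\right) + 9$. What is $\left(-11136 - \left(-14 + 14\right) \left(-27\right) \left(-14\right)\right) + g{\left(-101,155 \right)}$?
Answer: $- \frac{122568}{11} \approx -11143.0$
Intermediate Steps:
$N{\left(W \right)} = 9 + 2 W^{2}$ ($N{\left(W \right)} = \left(W^{2} + W^{2}\right) + 9 = 2 W^{2} + 9 = 9 + 2 W^{2}$)
$g{\left(Y,M \right)} = - \frac{72}{11}$ ($g{\left(Y,M \right)} = - \frac{72}{9 + 2 \left(-1\right)^{2}} = - \frac{72}{9 + 2 \cdot 1} = - \frac{72}{9 + 2} = - \frac{72}{11}$)
$\left(-11136 - \left(-14 + 14\right) \left(-27\right) \left(-14\right)\right) + g{\left(-101,155 \right)} = \left(-11136 - \left(-14 + 14\right) \left(-27\right) \left(-14\right)\right) - \frac{72}{11} = \left(-11136 - 0 \left(-27\right) \left(-14\right)\right) - \frac{72}{11} = \left(-11136 - 0 \left(-14\right)\right) - \frac{72}{11} = \left(-11136 - 0\right) - \frac{72}{11} = \left(-11136 + 0\right) - \frac{72}{11} = -11136 - \frac{72}{11} = - \frac{122568}{11}$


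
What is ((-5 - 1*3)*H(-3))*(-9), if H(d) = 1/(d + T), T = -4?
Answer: -72/7 ≈ -10.286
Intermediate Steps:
H(d) = 1/(-4 + d) (H(d) = 1/(d - 4) = 1/(-4 + d))
((-5 - 1*3)*H(-3))*(-9) = ((-5 - 1*3)/(-4 - 3))*(-9) = ((-5 - 3)/(-7))*(-9) = -8*(-1/7)*(-9) = (8/7)*(-9) = -72/7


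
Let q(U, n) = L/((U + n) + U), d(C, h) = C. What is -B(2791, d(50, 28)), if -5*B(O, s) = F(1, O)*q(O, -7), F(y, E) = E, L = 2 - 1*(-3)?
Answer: 2791/5575 ≈ 0.50063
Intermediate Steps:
L = 5 (L = 2 + 3 = 5)
q(U, n) = 5/(n + 2*U) (q(U, n) = 5/((U + n) + U) = 5/(n + 2*U))
B(O, s) = -O/(-7 + 2*O) (B(O, s) = -O*5/(-7 + 2*O)/5 = -O/(-7 + 2*O))
-B(2791, d(50, 28)) = -(-1)*2791/(-7 + 2*2791) = -(-1)*2791/(-7 + 5582) = -(-1)*2791/5575 = -1*(-2791/5575) = 2791/5575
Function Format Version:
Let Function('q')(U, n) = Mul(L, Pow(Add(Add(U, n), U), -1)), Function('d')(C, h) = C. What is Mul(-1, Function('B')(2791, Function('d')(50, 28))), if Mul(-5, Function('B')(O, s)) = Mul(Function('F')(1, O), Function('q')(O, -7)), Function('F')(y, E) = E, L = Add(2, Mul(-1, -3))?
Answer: Rational(2791, 5575) ≈ 0.50063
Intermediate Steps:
L = 5 (L = Add(2, 3) = 5)
Function('q')(U, n) = Mul(5, Pow(Add(n, Mul(2, U)), -1)) (Function('q')(U, n) = Mul(5, Pow(Add(Add(U, n), U), -1)) = Mul(5, Pow(Add(n, Mul(2, U)), -1)))
Function('B')(O, s) = Mul(-1, O, Pow(Add(-7, Mul(2, O)), -1)) (Function('B')(O, s) = Mul(Rational(-1, 5), Mul(O, Mul(5, Pow(Add(-7, Mul(2, O)), -1)))) = Mul(Rational(-1, 5), Mul(5, O, Pow(Add(-7, Mul(2, O)), -1))) = Mul(-1, O, Pow(Add(-7, Mul(2, O)), -1)))
Mul(-1, Function('B')(2791, Function('d')(50, 28))) = Mul(-1, Mul(-1, 2791, Pow(Add(-7, Mul(2, 2791)), -1))) = Mul(-1, Mul(-1, 2791, Pow(Add(-7, 5582), -1))) = Mul(-1, Mul(-1, 2791, Pow(5575, -1))) = Mul(-1, Mul(-1, 2791, Rational(1, 5575))) = Mul(-1, Rational(-2791, 5575)) = Rational(2791, 5575)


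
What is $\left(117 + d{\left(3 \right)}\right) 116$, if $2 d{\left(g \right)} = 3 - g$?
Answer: $13572$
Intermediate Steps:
$d{\left(g \right)} = \frac{3}{2} - \frac{g}{2}$ ($d{\left(g \right)} = \frac{3 - g}{2} = \frac{3}{2} - \frac{g}{2}$)
$\left(117 + d{\left(3 \right)}\right) 116 = \left(117 + \left(\frac{3}{2} - \frac{3}{2}\right)\right) 116 = \left(117 + 0\right) 116 = 117 \cdot 116 = 13572$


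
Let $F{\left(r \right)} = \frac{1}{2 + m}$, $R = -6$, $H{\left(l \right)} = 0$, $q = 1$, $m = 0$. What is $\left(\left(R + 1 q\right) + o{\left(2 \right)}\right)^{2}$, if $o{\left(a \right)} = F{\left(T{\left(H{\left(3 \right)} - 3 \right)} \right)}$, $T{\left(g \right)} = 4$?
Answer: $\frac{81}{4} \approx 20.25$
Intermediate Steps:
$F{\left(r \right)} = \frac{1}{2}$ ($F{\left(r \right)} = \frac{1}{2 + 0} = \frac{1}{2}$)
$o{\left(a \right)} = \frac{1}{2}$
$\left(\left(R + 1 q\right) + o{\left(2 \right)}\right)^{2} = \left(\left(-6 + 1 \cdot 1\right) + \frac{1}{2}\right)^{2} = \left(\left(-6 + 1\right) + \frac{1}{2}\right)^{2} = \left(-5 + \frac{1}{2}\right)^{2} = \left(- \frac{9}{2}\right)^{2} = \frac{81}{4}$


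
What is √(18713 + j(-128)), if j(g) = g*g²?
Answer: I*√2078439 ≈ 1441.7*I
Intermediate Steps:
j(g) = g³
√(18713 + j(-128)) = √(18713 + (-128)³) = √(18713 - 2097152) = √(-2078439) = I*√2078439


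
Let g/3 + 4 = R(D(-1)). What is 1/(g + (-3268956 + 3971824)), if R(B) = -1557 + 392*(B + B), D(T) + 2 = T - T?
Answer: 1/693481 ≈ 1.4420e-6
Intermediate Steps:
D(T) = -2 (D(T) = -2 + (T - T) = -2 + 0 = -2)
R(B) = -1557 + 784*B (R(B) = -1557 + 392*(2*B) = -1557 + 784*B)
g = -9387 (g = -12 + 3*(-1557 + 784*(-2)) = -12 + 3*(-1557 - 1568) = -12 + 3*(-3125) = -12 - 9375 = -9387)
1/(g + (-3268956 + 3971824)) = 1/(-9387 + (-3268956 + 3971824)) = 1/(-9387 + 702868) = 1/693481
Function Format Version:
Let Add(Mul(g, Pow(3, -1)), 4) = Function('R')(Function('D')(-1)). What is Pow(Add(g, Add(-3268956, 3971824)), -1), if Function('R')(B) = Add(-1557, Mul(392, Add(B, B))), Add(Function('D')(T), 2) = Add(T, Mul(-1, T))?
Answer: Rational(1, 693481) ≈ 1.4420e-6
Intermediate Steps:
Function('D')(T) = -2 (Function('D')(T) = Add(-2, Add(T, Mul(-1, T))) = Add(-2, 0) = -2)
Function('R')(B) = Add(-1557, Mul(784, B)) (Function('R')(B) = Add(-1557, Mul(392, Mul(2, B))) = Add(-1557, Mul(784, B)))
g = -9387 (g = Add(-12, Mul(3, Add(-1557, Mul(784, -2)))) = Add(-12, Mul(3, Add(-1557, -1568))) = Add(-12, Mul(3, -3125)) = Add(-12, -9375) = -9387)
Pow(Add(g, Add(-3268956, 3971824)), -1) = Pow(Add(-9387, Add(-3268956, 3971824)), -1) = Pow(Add(-9387, 702868), -1) = Pow(693481, -1) = Rational(1, 693481)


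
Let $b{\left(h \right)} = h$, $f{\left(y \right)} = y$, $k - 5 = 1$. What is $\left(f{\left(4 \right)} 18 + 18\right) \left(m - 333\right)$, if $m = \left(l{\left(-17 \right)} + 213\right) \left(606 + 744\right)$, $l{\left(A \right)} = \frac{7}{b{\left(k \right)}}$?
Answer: $25991280$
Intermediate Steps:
$k = 6$ ($k = 5 + 1 = 6$)
$l{\left(A \right)} = \frac{7}{6}$
$m = 289125$ ($m = \left(\frac{7}{6} + 213\right) \left(606 + 744\right) = \frac{1285}{6} \cdot 1350 = 289125$)
$\left(f{\left(4 \right)} 18 + 18\right) \left(m - 333\right) = \left(4 \cdot 18 + 18\right) \left(289125 - 333\right) = \left(72 + 18\right) 288792 = 90 \cdot 288792 = 25991280$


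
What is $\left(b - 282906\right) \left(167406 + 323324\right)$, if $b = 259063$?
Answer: $-11700475390$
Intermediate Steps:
$\left(b - 282906\right) \left(167406 + 323324\right) = \left(259063 - 282906\right) \left(167406 + 323324\right) = \left(-23843\right) 490730 = -11700475390$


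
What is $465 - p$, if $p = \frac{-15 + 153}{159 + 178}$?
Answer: $\frac{156567}{337} \approx 464.59$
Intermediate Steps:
$p = \frac{138}{337} \approx 0.4095$
$465 - p = 465 - \frac{138}{337} = \frac{156567}{337}$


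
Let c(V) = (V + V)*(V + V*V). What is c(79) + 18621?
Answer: 1017181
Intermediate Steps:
c(V) = 2*V*(V + V**2) (c(V) = (2*V)*(V + V**2) = 2*V*(V + V**2))
c(79) + 18621 = 2*79**2*(1 + 79) + 18621 = 2*6241*80 + 18621 = 998560 + 18621 = 1017181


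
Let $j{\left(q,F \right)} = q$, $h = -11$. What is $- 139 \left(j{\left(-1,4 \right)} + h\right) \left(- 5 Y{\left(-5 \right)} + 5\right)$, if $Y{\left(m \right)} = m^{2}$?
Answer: $-200160$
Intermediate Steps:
$- 139 \left(j{\left(-1,4 \right)} + h\right) \left(- 5 Y{\left(-5 \right)} + 5\right) = - 139 \left(-1 - 11\right) \left(- 5 \left(-5\right)^{2} + 5\right) = - 139 \left(- 12 \left(\left(-5\right) 25 + 5\right)\right) = - 139 \left(- 12 \left(-125 + 5\right)\right) = - 139 \left(\left(-12\right) \left(-120\right)\right) = \left(-139\right) 1440 = -200160$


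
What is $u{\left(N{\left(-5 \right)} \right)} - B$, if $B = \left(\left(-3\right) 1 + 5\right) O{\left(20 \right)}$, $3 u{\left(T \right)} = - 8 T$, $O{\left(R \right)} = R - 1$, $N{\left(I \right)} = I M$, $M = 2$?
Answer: $- \frac{34}{3} \approx -11.333$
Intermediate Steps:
$N{\left(I \right)} = 2 I$ ($N{\left(I \right)} = I 2 = 2 I$)
$O{\left(R \right)} = -1 + R$
$u{\left(T \right)} = - \frac{8 T}{3}$ ($u{\left(T \right)} = \frac{\left(-8\right) T}{3} = - \frac{8 T}{3}$)
$B = 38$ ($B = \left(\left(-3\right) 1 + 5\right) \left(-1 + 20\right) = \left(-3 + 5\right) 19 = 2 \cdot 19 = 38$)
$u{\left(N{\left(-5 \right)} \right)} - B = - \frac{8 \cdot 2 \left(-5\right)}{3} - 38 = \left(- \frac{8}{3}\right) \left(-10\right) - 38 = \frac{80}{3} - 38 = - \frac{34}{3}$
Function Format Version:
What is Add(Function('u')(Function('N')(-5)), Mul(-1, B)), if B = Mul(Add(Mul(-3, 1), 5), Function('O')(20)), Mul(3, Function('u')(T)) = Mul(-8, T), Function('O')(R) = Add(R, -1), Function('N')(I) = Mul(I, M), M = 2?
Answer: Rational(-34, 3) ≈ -11.333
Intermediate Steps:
Function('N')(I) = Mul(2, I) (Function('N')(I) = Mul(I, 2) = Mul(2, I))
Function('O')(R) = Add(-1, R)
Function('u')(T) = Mul(Rational(-8, 3), T) (Function('u')(T) = Mul(Rational(1, 3), Mul(-8, T)) = Mul(Rational(-8, 3), T))
B = 38 (B = Mul(Add(Mul(-3, 1), 5), Add(-1, 20)) = Mul(Add(-3, 5), 19) = Mul(2, 19) = 38)
Add(Function('u')(Function('N')(-5)), Mul(-1, B)) = Add(Mul(Rational(-8, 3), Mul(2, -5)), Mul(-1, 38)) = Add(Mul(Rational(-8, 3), -10), -38) = Add(Rational(80, 3), -38) = Rational(-34, 3)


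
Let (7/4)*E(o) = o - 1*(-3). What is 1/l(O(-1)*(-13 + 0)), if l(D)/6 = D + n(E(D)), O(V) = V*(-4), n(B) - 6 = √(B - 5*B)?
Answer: -23/6012 - √7/3006 ≈ -0.0047058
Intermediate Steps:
E(o) = 12/7 + 4*o/7 (E(o) = 4*(o - 1*(-3))/7 = 4*(o + 3)/7 = 4*(3 + o)/7 = 12/7 + 4*o/7)
n(B) = 6 + 2*√(-B) (n(B) = 6 + √(B - 5*B) = 6 + √(-4*B) = 6 + 2*√(-B))
O(V) = -4*V
l(D) = 36 + 6*D + 12*√(-12/7 - 4*D/7) (l(D) = 6*(D + (6 + 2*√(-(12/7 + 4*D/7)))) = 6*(D + (6 + 2*√(-12/7 - 4*D/7))) = 6*(6 + D + 2*√(-12/7 - 4*D/7)) = 36 + 6*D + 12*√(-12/7 - 4*D/7))
1/l(O(-1)*(-13 + 0)) = 1/(36 + 6*((-4*(-1))*(-13 + 0)) + 24*√(-21 - 7*(-4*(-1))*(-13 + 0))/7) = 1/(36 + 6*(4*(-13)) + 24*√(-21 - 28*(-13))/7) = 1/(36 + 6*(-52) + 24*√(-21 - 7*(-52))/7) = 1/(36 - 312 + 24*√(-21 + 364)/7) = 1/(36 - 312 + 24*√343/7) = 1/(36 - 312 + 24*(7*√7)/7) = 1/(36 - 312 + 24*√7) = 1/(-276 + 24*√7)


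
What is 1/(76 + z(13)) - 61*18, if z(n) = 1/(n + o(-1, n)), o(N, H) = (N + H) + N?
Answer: -2003826/1825 ≈ -1098.0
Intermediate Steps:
o(N, H) = H + 2*N (o(N, H) = (H + N) + N = H + 2*N)
z(n) = 1/(-2 + 2*n) (z(n) = 1/(n + (n + 2*(-1))) = 1/(n + (n - 2)) = 1/(n + (-2 + n)) = 1/(-2 + 2*n))
1/(76 + z(13)) - 61*18 = 1/(76 + 1/(2*(-1 + 13))) - 61*18 = 1/(76 + (½)/12) - 1098 = 1/(76 + (½)*(1/12)) - 1098 = 1/(76 + 1/24) - 1098 = 1/(1825/24) - 1098 = 24/1825 - 1098 = -2003826/1825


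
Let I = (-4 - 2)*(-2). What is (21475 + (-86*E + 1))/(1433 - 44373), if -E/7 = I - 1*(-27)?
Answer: -1183/1130 ≈ -1.0469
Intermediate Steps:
I = 12 (I = -6*(-2) = 12)
E = -273 (E = -7*(12 - 1*(-27)) = -7*(12 + 27) = -7*39 = -273)
(21475 + (-86*E + 1))/(1433 - 44373) = (21475 + (-86*(-273) + 1))/(1433 - 44373) = (21475 + (23478 + 1))/(-42940) = (21475 + 23479)*(-1/42940) = 44954*(-1/42940) = -1183/1130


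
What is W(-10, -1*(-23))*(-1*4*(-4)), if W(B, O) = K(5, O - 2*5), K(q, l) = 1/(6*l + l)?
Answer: 16/91 ≈ 0.17582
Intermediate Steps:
K(q, l) = 1/(7*l)
W(B, O) = 1/(7*(-10 + O)) (W(B, O) = 1/(7*(O - 2*5)) = 1/(7*(O - 10)) = 1/(7*(-10 + O)))
W(-10, -1*(-23))*(-1*4*(-4)) = (1/(7*(-10 - 1*(-23))))*(-1*4*(-4)) = (1/(7*(-10 + 23)))*(-4*(-4)) = ((⅐)/13)*16 = ((⅐)*(1/13))*16 = (1/91)*16 = 16/91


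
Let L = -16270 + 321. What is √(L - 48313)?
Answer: I*√64262 ≈ 253.5*I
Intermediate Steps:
L = -15949
√(L - 48313) = √(-15949 - 48313) = √(-64262) = I*√64262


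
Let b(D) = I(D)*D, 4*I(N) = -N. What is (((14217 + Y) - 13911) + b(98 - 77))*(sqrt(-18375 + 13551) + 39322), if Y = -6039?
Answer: -459536553/2 - 70119*I*sqrt(134)/2 ≈ -2.2977e+8 - 4.0584e+5*I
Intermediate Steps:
I(N) = -N/4 (I(N) = (-N)/4 = -N/4)
b(D) = -D**2/4 (b(D) = (-D/4)*D = -D**2/4)
(((14217 + Y) - 13911) + b(98 - 77))*(sqrt(-18375 + 13551) + 39322) = (((14217 - 6039) - 13911) - (98 - 77)**2/4)*(sqrt(-18375 + 13551) + 39322) = ((8178 - 13911) - 1/4*21**2)*(sqrt(-4824) + 39322) = (-5733 - 1/4*441)*(6*I*sqrt(134) + 39322) = (-5733 - 441/4)*(39322 + 6*I*sqrt(134)) = -23373*(39322 + 6*I*sqrt(134))/4 = -459536553/2 - 70119*I*sqrt(134)/2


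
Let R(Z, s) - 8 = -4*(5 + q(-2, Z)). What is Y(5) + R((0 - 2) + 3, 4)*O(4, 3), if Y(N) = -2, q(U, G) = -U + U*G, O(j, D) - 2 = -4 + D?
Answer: -14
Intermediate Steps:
O(j, D) = -2 + D (O(j, D) = 2 + (-4 + D) = -2 + D)
q(U, G) = -U + G*U
R(Z, s) = -20 + 8*Z (R(Z, s) = 8 - 4*(5 - 2*(-1 + Z)) = 8 - 4*(5 + (2 - 2*Z)) = 8 - 4*(7 - 2*Z) = 8 + (-28 + 8*Z) = -20 + 8*Z)
Y(5) + R((0 - 2) + 3, 4)*O(4, 3) = -2 + (-20 + 8*((0 - 2) + 3))*(-2 + 3) = -2 + (-20 + 8*(-2 + 3))*1 = -2 + (-20 + 8*1)*1 = -2 + (-20 + 8)*1 = -2 - 12*1 = -2 - 12 = -14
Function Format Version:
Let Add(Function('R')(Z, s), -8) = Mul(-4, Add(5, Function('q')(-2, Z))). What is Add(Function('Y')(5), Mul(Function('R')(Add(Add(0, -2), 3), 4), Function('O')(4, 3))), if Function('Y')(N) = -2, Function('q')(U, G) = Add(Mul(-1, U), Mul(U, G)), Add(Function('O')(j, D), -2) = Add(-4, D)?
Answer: -14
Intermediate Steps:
Function('O')(j, D) = Add(-2, D) (Function('O')(j, D) = Add(2, Add(-4, D)) = Add(-2, D))
Function('q')(U, G) = Add(Mul(-1, U), Mul(G, U))
Function('R')(Z, s) = Add(-20, Mul(8, Z)) (Function('R')(Z, s) = Add(8, Mul(-4, Add(5, Mul(-2, Add(-1, Z))))) = Add(8, Mul(-4, Add(5, Add(2, Mul(-2, Z))))) = Add(8, Mul(-4, Add(7, Mul(-2, Z)))) = Add(8, Add(-28, Mul(8, Z))) = Add(-20, Mul(8, Z)))
Add(Function('Y')(5), Mul(Function('R')(Add(Add(0, -2), 3), 4), Function('O')(4, 3))) = Add(-2, Mul(Add(-20, Mul(8, Add(Add(0, -2), 3))), Add(-2, 3))) = Add(-2, Mul(Add(-20, Mul(8, Add(-2, 3))), 1)) = Add(-2, Mul(Add(-20, Mul(8, 1)), 1)) = Add(-2, Mul(Add(-20, 8), 1)) = Add(-2, Mul(-12, 1)) = Add(-2, -12) = -14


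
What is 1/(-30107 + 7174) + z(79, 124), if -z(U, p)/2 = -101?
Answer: 4632465/22933 ≈ 202.00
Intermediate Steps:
z(U, p) = 202 (z(U, p) = -2*(-101) = 202)
1/(-30107 + 7174) + z(79, 124) = 1/(-30107 + 7174) + 202 = 1/(-22933) + 202 = -1/22933 + 202 = 4632465/22933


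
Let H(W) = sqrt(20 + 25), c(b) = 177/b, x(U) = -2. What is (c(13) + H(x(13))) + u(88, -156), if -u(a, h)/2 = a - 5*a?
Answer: 9329/13 + 3*sqrt(5) ≈ 724.32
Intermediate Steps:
H(W) = 3*sqrt(5) (H(W) = sqrt(45) = 3*sqrt(5))
u(a, h) = 8*a (u(a, h) = -2*(a - 5*a) = -(-8)*a = 8*a)
(c(13) + H(x(13))) + u(88, -156) = (177/13 + 3*sqrt(5)) + 8*88 = (177*(1/13) + 3*sqrt(5)) + 704 = (177/13 + 3*sqrt(5)) + 704 = 9329/13 + 3*sqrt(5)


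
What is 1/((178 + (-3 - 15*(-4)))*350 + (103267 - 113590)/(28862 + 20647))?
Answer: 5501/452456103 ≈ 1.2158e-5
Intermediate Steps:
1/((178 + (-3 - 15*(-4)))*350 + (103267 - 113590)/(28862 + 20647)) = 1/((178 + (-3 + 60))*350 - 10323/49509) = 1/((178 + 57)*350 - 10323*1/49509) = 1/(235*350 - 1147/5501) = 1/(82250 - 1147/5501) = 1/(452456103/5501) = 5501/452456103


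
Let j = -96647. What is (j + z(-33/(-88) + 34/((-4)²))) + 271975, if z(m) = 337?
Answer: 175665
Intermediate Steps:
(j + z(-33/(-88) + 34/((-4)²))) + 271975 = (-96647 + 337) + 271975 = -96310 + 271975 = 175665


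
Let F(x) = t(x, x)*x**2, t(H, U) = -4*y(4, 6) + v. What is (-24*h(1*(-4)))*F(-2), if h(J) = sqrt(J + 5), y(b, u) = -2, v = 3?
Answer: -1056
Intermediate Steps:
t(H, U) = 11 (t(H, U) = -4*(-2) + 3 = 8 + 3 = 11)
h(J) = sqrt(5 + J)
F(x) = 11*x**2
(-24*h(1*(-4)))*F(-2) = (-24*sqrt(5 + 1*(-4)))*(11*(-2)**2) = (-24*sqrt(5 - 4))*(11*4) = -24*sqrt(1)*44 = -24*1*44 = -24*44 = -1056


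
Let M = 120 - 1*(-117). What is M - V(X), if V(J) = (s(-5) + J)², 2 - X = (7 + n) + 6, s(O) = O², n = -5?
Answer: -124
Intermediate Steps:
M = 237 (M = 120 + 117 = 237)
X = -6 (X = 2 - ((7 - 5) + 6) = 2 - (2 + 6) = 2 - 1*8 = 2 - 8 = -6)
V(J) = (25 + J)² (V(J) = ((-5)² + J)² = (25 + J)²)
M - V(X) = 237 - (25 - 6)² = 237 - 1*19² = 237 - 1*361 = 237 - 361 = -124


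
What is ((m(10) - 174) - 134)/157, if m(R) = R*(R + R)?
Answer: -108/157 ≈ -0.68790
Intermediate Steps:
m(R) = 2*R**2 (m(R) = R*(2*R) = 2*R**2)
((m(10) - 174) - 134)/157 = ((2*10**2 - 174) - 134)/157 = ((2*100 - 174) - 134)*(1/157) = ((200 - 174) - 134)*(1/157) = (26 - 134)*(1/157) = -108*1/157 = -108/157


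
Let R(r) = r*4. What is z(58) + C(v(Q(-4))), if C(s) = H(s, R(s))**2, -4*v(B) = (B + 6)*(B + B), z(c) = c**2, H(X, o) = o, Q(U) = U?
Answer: 3620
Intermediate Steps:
R(r) = 4*r
v(B) = -B*(6 + B)/2 (v(B) = -(B + 6)*(B + B)/4 = -(6 + B)*2*B/4 = -B*(6 + B)/2)
C(s) = 16*s**2 (C(s) = (4*s)**2 = 16*s**2)
z(58) + C(v(Q(-4))) = 58**2 + 16*(-1/2*(-4)*(6 - 4))**2 = 3364 + 16*(-1/2*(-4)*2)**2 = 3364 + 16*4**2 = 3364 + 16*16 = 3364 + 256 = 3620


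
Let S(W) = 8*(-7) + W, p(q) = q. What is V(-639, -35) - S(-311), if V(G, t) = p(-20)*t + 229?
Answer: 1296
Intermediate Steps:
V(G, t) = 229 - 20*t (V(G, t) = -20*t + 229 = 229 - 20*t)
S(W) = -56 + W
V(-639, -35) - S(-311) = (229 - 20*(-35)) - (-56 - 311) = (229 + 700) - 1*(-367) = 929 + 367 = 1296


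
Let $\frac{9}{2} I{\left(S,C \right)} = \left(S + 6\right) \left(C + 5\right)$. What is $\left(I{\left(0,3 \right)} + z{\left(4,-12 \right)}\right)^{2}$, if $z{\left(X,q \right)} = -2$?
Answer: $\frac{676}{9} \approx 75.111$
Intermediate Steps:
$I{\left(S,C \right)} = \frac{2 \left(5 + C\right) \left(6 + S\right)}{9}$ ($I{\left(S,C \right)} = \frac{2 \left(S + 6\right) \left(C + 5\right)}{9} = \frac{2 \left(6 + S\right) \left(5 + C\right)}{9} = \frac{2 \left(5 + C\right) \left(6 + S\right)}{9}$)
$\left(I{\left(0,3 \right)} + z{\left(4,-12 \right)}\right)^{2} = \left(\left(\frac{20}{3} + \frac{4}{3} \cdot 3 + \frac{10}{9} \cdot 0 + \frac{2}{9} \cdot 3 \cdot 0\right) - 2\right)^{2} = \left(\left(\frac{20}{3} + 4 + 0 + 0\right) - 2\right)^{2} = \left(\frac{32}{3} - 2\right)^{2} = \left(\frac{26}{3}\right)^{2} = \frac{676}{9}$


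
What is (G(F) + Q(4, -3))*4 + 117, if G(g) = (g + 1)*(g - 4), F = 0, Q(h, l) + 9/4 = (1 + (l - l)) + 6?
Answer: 120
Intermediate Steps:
Q(h, l) = 19/4 (Q(h, l) = -9/4 + ((1 + (l - l)) + 6) = -9/4 + ((1 + 0) + 6) = -9/4 + (1 + 6) = -9/4 + 7 = 19/4)
G(g) = (1 + g)*(-4 + g)
(G(F) + Q(4, -3))*4 + 117 = ((-4 + 0² - 3*0) + 19/4)*4 + 117 = ((-4 + 0 + 0) + 19/4)*4 + 117 = (-4 + 19/4)*4 + 117 = (¾)*4 + 117 = 3 + 117 = 120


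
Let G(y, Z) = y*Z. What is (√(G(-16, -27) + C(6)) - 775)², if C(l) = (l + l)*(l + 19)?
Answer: 601357 - 3100*√183 ≈ 5.5942e+5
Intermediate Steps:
G(y, Z) = Z*y
C(l) = 2*l*(19 + l) (C(l) = (2*l)*(19 + l) = 2*l*(19 + l))
(√(G(-16, -27) + C(6)) - 775)² = (√(-27*(-16) + 2*6*(19 + 6)) - 775)² = (√(432 + 2*6*25) - 775)² = (√(432 + 300) - 775)² = (√732 - 775)² = (2*√183 - 775)² = (-775 + 2*√183)²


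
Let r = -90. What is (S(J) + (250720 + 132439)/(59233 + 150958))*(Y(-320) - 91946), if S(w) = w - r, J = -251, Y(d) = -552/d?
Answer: 15381170198429/1050955 ≈ 1.4635e+7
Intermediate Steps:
S(w) = 90 + w (S(w) = w - 1*(-90) = w + 90 = 90 + w)
(S(J) + (250720 + 132439)/(59233 + 150958))*(Y(-320) - 91946) = ((90 - 251) + (250720 + 132439)/(59233 + 150958))*(-552/(-320) - 91946) = (-161 + 383159/210191)*(-552*(-1/320) - 91946) = (-161 + 383159*(1/210191))*(69/40 - 91946) = (-161 + 383159/210191)*(-3677771/40) = -33457592/210191*(-3677771/40) = 15381170198429/1050955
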